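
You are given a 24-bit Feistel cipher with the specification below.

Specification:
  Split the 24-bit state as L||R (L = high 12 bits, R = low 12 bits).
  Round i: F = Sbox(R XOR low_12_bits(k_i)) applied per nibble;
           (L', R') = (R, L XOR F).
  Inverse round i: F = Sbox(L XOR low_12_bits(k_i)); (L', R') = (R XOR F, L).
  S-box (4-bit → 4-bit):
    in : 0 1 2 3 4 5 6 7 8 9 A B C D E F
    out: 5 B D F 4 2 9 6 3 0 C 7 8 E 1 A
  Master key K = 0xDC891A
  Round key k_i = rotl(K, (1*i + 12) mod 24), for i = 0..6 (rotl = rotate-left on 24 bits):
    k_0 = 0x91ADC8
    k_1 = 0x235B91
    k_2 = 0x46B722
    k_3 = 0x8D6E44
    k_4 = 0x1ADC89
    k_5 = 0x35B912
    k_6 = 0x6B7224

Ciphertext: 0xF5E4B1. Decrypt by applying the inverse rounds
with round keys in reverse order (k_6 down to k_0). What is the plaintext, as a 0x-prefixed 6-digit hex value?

s_0 = ciphertext = 0xF5E4B1
s_1 = InvRound(s_0, k_6) = 0xADDF5E
s_2 = InvRound(s_1, k_5) = 0x0D4ADD
s_3 = InvRound(s_2, k_4) = 0x2F30D4
s_4 = InvRound(s_3, k_3) = 0x8A22F3
s_5 = InvRound(s_4, k_2) = 0x8C68A2
s_6 = InvRound(s_5, k_1) = 0x7848C6
s_7 = InvRound(s_6, k_0) = 0x48E784

0x48E784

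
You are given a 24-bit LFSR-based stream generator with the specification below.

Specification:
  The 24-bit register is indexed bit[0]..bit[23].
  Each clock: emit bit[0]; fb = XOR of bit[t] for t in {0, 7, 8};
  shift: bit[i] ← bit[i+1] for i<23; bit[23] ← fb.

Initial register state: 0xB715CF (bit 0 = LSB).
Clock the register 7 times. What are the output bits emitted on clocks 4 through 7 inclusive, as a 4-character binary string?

reg_0 = 0xB715CF
clock 1: out=1, reg = 0xDB8AE7
clock 2: out=1, reg = 0x6DC573
clock 3: out=1, reg = 0x36E2B9
clock 4: out=1, reg = 0x1B715C
clock 5: out=0, reg = 0x8DB8AE
clock 6: out=0, reg = 0xC6DC57
clock 7: out=1, reg = 0xE36E2B

1001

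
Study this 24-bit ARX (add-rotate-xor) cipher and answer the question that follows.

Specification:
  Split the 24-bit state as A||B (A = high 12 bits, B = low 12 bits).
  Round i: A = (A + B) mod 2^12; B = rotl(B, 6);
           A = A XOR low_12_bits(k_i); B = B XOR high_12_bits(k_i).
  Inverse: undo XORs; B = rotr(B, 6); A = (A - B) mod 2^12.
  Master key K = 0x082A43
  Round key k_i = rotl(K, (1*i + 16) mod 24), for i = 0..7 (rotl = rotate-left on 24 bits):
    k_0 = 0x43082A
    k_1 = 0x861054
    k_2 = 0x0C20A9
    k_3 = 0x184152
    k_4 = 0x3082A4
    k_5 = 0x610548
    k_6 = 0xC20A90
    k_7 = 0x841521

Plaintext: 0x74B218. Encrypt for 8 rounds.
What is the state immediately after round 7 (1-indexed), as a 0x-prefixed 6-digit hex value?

0x2B90AD

s_0 = plaintext = 0x74B218
s_1 = Round(s_0, k_0) = 0x149238
s_2 = Round(s_1, k_1) = 0x3D5669
s_3 = Round(s_2, k_2) = 0xA97A9B
s_4 = Round(s_3, k_3) = 0x46076E
s_5 = Round(s_4, k_4) = 0x96A895
s_6 = Round(s_5, k_5) = 0x4B7372
s_7 = Round(s_6, k_6) = 0x2B90AD
s_8 = Round(s_7, k_7) = 0x647303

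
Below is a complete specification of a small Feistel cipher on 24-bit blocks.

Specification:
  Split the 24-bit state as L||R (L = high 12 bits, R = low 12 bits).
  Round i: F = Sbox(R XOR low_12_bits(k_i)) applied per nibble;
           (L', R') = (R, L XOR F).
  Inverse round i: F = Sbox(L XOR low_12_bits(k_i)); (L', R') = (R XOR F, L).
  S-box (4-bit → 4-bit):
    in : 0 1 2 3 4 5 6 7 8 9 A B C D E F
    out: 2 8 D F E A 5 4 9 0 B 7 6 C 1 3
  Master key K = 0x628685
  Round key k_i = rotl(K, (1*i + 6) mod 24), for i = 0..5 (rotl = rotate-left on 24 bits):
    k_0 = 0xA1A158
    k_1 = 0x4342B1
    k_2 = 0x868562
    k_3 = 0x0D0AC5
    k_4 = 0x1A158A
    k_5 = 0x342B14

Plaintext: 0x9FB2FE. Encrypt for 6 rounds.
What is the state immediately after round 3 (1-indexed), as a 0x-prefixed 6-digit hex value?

s_0 = plaintext = 0x9FB2FE
s_1 = Round(s_0, k_0) = 0x2FE64E
s_2 = Round(s_1, k_1) = 0x64ECCD
s_3 = Round(s_2, k_2) = 0xCCD6FD
s_4 = Round(s_3, k_3) = 0x6FDA34
s_5 = Round(s_4, k_4) = 0xA3458C
s_6 = Round(s_5, k_5) = 0x58CB3D

0xCCD6FD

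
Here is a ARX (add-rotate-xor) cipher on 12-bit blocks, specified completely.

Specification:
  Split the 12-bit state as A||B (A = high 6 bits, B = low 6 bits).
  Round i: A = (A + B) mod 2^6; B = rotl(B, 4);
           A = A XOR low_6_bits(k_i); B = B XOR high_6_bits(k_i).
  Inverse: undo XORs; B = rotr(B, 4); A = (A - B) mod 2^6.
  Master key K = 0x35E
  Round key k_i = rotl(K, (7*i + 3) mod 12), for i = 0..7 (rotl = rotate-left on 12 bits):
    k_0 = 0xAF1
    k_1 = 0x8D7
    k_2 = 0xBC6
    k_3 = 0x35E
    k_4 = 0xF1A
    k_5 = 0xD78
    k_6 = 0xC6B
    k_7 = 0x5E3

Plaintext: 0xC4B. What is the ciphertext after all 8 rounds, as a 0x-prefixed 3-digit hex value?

s_0 = plaintext = 0xC4B
s_1 = Round(s_0, k_0) = 0x359
s_2 = Round(s_1, k_1) = 0xC75
s_3 = Round(s_2, k_2) = 0x832
s_4 = Round(s_3, k_3) = 0x321
s_5 = Round(s_4, k_4) = 0xDE4
s_6 = Round(s_5, k_5) = 0x8FC
s_7 = Round(s_6, k_6) = 0xD3E
s_8 = Round(s_7, k_7) = 0x478

0x478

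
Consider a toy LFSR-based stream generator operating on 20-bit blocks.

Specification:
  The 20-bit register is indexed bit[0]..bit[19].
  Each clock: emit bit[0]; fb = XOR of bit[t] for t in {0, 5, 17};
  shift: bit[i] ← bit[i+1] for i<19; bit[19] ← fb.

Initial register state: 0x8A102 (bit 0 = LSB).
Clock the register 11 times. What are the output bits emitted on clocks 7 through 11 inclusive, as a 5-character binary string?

reg_0 = 0x8A102
clock 1: out=0, reg = 0x45081
clock 2: out=1, reg = 0xA2840
clock 3: out=0, reg = 0xD1420
clock 4: out=0, reg = 0xE8A10
clock 5: out=0, reg = 0xF4508
clock 6: out=0, reg = 0xFA284
clock 7: out=0, reg = 0xFD142
clock 8: out=0, reg = 0xFE8A1
clock 9: out=1, reg = 0xFF450
clock 10: out=0, reg = 0xFFA28
clock 11: out=0, reg = 0x7FD14

00100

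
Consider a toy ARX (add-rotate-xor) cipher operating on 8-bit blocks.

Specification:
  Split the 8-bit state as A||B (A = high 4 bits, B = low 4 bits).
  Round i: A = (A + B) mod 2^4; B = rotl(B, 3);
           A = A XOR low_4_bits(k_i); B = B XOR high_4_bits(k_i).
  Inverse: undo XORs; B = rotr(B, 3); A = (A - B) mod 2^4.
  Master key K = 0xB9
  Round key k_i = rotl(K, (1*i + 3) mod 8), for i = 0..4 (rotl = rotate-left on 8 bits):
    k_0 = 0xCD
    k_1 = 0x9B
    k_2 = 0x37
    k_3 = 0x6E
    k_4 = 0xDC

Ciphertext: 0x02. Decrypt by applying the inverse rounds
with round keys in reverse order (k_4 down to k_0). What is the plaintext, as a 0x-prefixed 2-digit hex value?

0x5F

s_0 = ciphertext = 0x02
s_1 = InvRound(s_0, k_4) = 0xDF
s_2 = InvRound(s_1, k_3) = 0x03
s_3 = InvRound(s_2, k_2) = 0x70
s_4 = InvRound(s_3, k_1) = 0x93
s_5 = InvRound(s_4, k_0) = 0x5F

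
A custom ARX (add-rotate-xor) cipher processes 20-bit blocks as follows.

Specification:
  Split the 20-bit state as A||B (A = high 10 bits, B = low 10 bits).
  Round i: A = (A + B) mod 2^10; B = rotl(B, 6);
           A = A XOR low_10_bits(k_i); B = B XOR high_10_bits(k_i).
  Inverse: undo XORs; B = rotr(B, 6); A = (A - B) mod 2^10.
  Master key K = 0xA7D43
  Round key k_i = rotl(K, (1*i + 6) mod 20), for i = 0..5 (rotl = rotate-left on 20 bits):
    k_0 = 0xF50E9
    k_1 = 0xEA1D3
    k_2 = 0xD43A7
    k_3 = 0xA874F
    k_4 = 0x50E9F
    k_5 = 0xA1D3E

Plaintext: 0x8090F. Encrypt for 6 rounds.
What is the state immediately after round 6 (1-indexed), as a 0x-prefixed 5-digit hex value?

s_0 = plaintext = 0x8090F
s_1 = Round(s_0, k_0) = 0xFE004
s_2 = Round(s_1, k_1) = 0x8BEA8
s_3 = Round(s_2, k_2) = 0xDC17A
s_4 = Round(s_3, k_3) = 0xE9436
s_5 = Round(s_4, k_4) = 0x510C0
s_6 = Round(s_5, k_5) = 0xCEA8B

0xCEA8B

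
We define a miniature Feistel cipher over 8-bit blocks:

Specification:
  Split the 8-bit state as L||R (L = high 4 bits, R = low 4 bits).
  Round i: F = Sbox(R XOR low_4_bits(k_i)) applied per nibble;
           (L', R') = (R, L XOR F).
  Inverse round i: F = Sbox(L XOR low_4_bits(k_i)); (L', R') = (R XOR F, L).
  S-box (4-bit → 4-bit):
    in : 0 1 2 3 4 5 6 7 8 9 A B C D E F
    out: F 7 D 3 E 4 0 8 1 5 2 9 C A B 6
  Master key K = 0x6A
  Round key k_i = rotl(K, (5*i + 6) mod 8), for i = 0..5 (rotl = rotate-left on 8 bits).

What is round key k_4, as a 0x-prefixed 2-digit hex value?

K = 0x6A
k_0 = rotl(K, (5*0+6) mod 8) = rotl(K, 6) = 0x9A
k_1 = rotl(K, (5*1+6) mod 8) = rotl(K, 3) = 0x53
k_2 = rotl(K, (5*2+6) mod 8) = rotl(K, 0) = 0x6A
k_3 = rotl(K, (5*3+6) mod 8) = rotl(K, 5) = 0x4D
k_4 = rotl(K, (5*4+6) mod 8) = rotl(K, 2) = 0xA9

0xA9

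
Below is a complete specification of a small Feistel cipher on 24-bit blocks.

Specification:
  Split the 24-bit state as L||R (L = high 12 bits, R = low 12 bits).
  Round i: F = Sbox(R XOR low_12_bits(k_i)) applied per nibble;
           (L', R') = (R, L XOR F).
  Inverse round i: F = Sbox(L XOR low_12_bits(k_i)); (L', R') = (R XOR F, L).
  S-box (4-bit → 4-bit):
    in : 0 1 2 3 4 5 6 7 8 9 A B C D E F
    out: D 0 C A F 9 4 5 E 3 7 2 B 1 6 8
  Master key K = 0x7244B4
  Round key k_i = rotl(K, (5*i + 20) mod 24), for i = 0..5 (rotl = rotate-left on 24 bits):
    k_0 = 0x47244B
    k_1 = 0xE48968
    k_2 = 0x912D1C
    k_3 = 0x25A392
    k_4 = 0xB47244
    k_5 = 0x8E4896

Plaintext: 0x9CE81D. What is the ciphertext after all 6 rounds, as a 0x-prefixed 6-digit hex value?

0x23F2E1

s_0 = plaintext = 0x9CE81D
s_1 = Round(s_0, k_0) = 0x81D25A
s_2 = Round(s_1, k_1) = 0x25AAB1
s_3 = Round(s_2, k_2) = 0xAB172B
s_4 = Round(s_3, k_3) = 0x72B592
s_5 = Round(s_4, k_4) = 0x59223F
s_6 = Round(s_5, k_5) = 0x23F2E1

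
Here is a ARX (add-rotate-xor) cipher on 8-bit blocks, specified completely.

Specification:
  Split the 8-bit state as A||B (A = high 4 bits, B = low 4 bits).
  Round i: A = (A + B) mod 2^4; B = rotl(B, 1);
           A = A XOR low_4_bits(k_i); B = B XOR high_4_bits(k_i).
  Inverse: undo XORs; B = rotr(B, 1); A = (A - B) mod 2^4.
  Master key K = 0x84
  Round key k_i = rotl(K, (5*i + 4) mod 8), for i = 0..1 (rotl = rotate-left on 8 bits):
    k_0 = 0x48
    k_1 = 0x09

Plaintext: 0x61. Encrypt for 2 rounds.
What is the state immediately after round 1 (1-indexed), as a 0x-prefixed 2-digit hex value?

0xF6

s_0 = plaintext = 0x61
s_1 = Round(s_0, k_0) = 0xF6
s_2 = Round(s_1, k_1) = 0xCC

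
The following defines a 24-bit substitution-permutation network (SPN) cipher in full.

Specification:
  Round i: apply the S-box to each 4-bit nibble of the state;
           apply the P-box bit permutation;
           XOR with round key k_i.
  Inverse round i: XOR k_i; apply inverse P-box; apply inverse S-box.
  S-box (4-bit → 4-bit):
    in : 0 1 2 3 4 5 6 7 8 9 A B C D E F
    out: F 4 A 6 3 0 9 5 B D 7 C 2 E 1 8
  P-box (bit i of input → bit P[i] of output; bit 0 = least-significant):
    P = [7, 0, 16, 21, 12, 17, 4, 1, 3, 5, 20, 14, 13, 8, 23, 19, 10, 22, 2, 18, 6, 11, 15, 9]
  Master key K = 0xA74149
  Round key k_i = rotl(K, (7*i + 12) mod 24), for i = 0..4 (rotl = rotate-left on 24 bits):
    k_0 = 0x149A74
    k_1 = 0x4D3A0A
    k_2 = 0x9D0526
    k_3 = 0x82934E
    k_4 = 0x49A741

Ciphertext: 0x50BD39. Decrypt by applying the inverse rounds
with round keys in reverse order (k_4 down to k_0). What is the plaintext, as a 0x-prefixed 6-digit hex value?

s_0 = ciphertext = 0x50BD39
s_1 = InvRound(s_0, k_4) = 0x85FA71
s_2 = InvRound(s_1, k_3) = 0xCB48D3
s_3 = InvRound(s_2, k_2) = 0x40CD34
s_4 = InvRound(s_3, k_1) = 0xB98891
s_5 = InvRound(s_4, k_0) = 0x6BBCE0

0x6BBCE0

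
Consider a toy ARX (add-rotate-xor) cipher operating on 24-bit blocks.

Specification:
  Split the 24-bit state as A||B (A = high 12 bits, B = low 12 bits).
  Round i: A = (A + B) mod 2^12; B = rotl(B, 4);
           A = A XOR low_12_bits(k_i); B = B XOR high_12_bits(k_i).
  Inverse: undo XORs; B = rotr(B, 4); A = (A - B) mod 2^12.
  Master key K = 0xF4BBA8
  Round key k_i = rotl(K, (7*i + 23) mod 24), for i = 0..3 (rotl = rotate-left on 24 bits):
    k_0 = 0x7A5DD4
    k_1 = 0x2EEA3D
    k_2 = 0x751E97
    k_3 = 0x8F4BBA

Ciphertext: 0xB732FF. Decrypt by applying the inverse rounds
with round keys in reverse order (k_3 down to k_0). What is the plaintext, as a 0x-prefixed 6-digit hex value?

s_0 = ciphertext = 0xB732FF
s_1 = InvRound(s_0, k_3) = 0x529BA0
s_2 = InvRound(s_1, k_2) = 0x9EF1CF
s_3 = InvRound(s_2, k_1) = 0x2A0132
s_4 = InvRound(s_3, k_0) = 0x80B769

0x80B769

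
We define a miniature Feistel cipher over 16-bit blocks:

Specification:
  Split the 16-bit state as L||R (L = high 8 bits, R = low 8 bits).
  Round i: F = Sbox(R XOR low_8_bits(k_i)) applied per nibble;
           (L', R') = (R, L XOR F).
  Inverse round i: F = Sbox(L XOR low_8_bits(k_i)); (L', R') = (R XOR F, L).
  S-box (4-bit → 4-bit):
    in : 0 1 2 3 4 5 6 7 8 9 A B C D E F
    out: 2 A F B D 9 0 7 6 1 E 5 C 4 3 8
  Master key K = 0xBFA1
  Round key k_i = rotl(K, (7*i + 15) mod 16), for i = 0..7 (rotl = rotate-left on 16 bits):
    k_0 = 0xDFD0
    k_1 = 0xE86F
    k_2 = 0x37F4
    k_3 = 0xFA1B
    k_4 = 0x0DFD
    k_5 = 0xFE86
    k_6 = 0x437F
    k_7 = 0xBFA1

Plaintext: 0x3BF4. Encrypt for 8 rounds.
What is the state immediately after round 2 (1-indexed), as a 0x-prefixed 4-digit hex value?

0xC615

s_0 = plaintext = 0x3BF4
s_1 = Round(s_0, k_0) = 0xF4C6
s_2 = Round(s_1, k_1) = 0xC615
s_3 = Round(s_2, k_2) = 0x15FC
s_4 = Round(s_3, k_3) = 0xFC22
s_5 = Round(s_4, k_4) = 0x22B4
s_6 = Round(s_5, k_5) = 0xB49D
s_7 = Round(s_6, k_6) = 0x9D8B
s_8 = Round(s_7, k_7) = 0x8B63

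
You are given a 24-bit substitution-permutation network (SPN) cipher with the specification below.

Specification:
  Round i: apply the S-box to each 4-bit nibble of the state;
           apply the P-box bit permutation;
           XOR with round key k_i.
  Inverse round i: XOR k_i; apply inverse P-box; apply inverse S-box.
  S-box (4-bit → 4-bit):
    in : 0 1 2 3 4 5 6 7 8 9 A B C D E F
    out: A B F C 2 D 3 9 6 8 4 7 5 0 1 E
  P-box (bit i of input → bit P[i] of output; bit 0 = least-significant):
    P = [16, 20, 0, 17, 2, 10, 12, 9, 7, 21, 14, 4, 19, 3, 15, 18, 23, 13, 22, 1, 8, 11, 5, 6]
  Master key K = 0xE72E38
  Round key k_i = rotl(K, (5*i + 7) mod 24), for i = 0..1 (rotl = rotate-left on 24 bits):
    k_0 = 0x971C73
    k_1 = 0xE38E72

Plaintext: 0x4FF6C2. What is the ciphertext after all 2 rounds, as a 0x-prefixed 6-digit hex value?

0xC23971

s_0 = plaintext = 0x4FF6C2
s_1 = Round(s_0, k_0) = 0xE0A4FC
s_2 = Round(s_1, k_1) = 0xC23971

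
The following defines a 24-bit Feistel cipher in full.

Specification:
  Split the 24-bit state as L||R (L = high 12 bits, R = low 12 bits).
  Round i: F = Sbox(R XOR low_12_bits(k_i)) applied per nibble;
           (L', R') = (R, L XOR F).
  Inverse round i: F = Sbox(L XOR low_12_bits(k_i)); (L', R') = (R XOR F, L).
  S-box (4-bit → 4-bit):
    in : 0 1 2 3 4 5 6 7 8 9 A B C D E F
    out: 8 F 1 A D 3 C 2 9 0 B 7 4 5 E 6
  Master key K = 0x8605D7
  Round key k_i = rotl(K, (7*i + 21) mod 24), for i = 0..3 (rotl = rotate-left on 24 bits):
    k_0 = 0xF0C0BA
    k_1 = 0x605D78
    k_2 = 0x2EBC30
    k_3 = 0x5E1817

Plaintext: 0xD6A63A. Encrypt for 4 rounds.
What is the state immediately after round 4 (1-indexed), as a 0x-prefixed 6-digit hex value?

0xFFD04A

s_0 = plaintext = 0xD6A63A
s_1 = Round(s_0, k_0) = 0x63A1F2
s_2 = Round(s_1, k_1) = 0x1F22A1
s_3 = Round(s_2, k_2) = 0x2A1FFD
s_4 = Round(s_3, k_3) = 0xFFD04A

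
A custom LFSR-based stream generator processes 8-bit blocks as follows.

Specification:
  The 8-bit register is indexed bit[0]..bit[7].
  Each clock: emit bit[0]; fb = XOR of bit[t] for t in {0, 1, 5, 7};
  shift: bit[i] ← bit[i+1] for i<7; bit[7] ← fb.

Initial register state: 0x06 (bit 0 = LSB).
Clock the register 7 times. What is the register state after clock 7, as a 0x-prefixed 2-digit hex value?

reg_0 = 0x06
clock 1: out=0, reg = 0x83
clock 2: out=1, reg = 0xC1
clock 3: out=1, reg = 0x60
clock 4: out=0, reg = 0xB0
clock 5: out=0, reg = 0x58
clock 6: out=0, reg = 0x2C
clock 7: out=0, reg = 0x96

0x96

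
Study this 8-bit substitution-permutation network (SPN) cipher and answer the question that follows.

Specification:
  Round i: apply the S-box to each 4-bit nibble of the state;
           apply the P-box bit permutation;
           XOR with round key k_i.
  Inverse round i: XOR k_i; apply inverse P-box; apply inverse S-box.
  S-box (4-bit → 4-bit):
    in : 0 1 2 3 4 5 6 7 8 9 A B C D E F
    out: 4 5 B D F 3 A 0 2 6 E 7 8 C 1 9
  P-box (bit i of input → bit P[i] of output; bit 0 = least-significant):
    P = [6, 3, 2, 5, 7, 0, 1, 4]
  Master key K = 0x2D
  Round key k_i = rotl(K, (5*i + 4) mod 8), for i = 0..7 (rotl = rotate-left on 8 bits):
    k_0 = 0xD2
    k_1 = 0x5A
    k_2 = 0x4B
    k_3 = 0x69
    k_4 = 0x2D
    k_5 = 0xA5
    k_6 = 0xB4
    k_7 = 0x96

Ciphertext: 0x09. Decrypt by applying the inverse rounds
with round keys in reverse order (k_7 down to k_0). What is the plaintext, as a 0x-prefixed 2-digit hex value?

s_0 = ciphertext = 0x09
s_1 = InvRound(s_0, k_7) = 0x49
s_2 = InvRound(s_1, k_6) = 0x24
s_3 = InvRound(s_2, k_5) = 0x57
s_4 = InvRound(s_3, k_4) = 0xD2
s_5 = InvRound(s_4, k_3) = 0x46
s_6 = InvRound(s_5, k_2) = 0x89
s_7 = InvRound(s_6, k_1) = 0x4E
s_8 = InvRound(s_7, k_0) = 0xF9

0xF9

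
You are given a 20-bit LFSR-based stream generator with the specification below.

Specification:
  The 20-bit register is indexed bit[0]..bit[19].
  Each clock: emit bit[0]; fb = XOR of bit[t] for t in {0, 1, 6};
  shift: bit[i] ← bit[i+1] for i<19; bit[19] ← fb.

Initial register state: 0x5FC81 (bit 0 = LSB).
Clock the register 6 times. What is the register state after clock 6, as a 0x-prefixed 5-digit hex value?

reg_0 = 0x5FC81
clock 1: out=1, reg = 0xAFE40
clock 2: out=0, reg = 0xD7F20
clock 3: out=0, reg = 0x6BF90
clock 4: out=0, reg = 0x35FC8
clock 5: out=0, reg = 0x9AFE4
clock 6: out=0, reg = 0xCD7F2

0xCD7F2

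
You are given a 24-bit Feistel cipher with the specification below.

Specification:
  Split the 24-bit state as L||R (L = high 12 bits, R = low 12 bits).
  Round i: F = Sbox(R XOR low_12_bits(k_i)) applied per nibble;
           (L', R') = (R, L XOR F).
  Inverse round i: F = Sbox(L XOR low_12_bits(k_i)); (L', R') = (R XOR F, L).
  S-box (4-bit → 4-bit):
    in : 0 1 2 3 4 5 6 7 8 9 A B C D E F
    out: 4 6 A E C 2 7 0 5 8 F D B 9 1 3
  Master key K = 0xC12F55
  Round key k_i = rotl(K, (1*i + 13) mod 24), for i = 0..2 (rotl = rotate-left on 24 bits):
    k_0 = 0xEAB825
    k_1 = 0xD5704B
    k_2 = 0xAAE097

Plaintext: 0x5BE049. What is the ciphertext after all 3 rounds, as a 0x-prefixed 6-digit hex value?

0x418C96

s_0 = plaintext = 0x5BE049
s_1 = Round(s_0, k_0) = 0x0490C5
s_2 = Round(s_1, k_1) = 0x0C5418
s_3 = Round(s_2, k_2) = 0x418C96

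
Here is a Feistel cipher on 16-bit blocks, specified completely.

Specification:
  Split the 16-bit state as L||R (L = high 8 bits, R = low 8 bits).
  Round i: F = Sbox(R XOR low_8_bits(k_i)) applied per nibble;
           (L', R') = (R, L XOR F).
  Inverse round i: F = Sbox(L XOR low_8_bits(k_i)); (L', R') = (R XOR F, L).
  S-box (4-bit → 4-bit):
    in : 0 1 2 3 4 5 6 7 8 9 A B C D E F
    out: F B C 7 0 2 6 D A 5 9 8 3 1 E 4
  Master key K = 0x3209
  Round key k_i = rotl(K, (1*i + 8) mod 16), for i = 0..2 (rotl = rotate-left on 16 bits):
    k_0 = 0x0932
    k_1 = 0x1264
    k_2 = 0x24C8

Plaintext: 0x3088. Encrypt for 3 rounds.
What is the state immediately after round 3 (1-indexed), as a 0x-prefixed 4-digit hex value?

0x9992

s_0 = plaintext = 0x3088
s_1 = Round(s_0, k_0) = 0x88B9
s_2 = Round(s_1, k_1) = 0xB999
s_3 = Round(s_2, k_2) = 0x9992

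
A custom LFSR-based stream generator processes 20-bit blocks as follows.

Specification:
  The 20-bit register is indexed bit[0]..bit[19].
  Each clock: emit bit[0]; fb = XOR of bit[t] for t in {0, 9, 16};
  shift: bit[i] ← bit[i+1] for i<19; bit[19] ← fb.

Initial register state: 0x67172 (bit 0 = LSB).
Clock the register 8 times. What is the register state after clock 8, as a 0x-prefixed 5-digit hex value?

reg_0 = 0x67172
clock 1: out=0, reg = 0x338B9
clock 2: out=1, reg = 0x19C5C
clock 3: out=0, reg = 0x8CE2E
clock 4: out=0, reg = 0xC6717
clock 5: out=1, reg = 0x6338B
clock 6: out=1, reg = 0x319C5
clock 7: out=1, reg = 0x18CE2
clock 8: out=0, reg = 0x8C671

0x8C671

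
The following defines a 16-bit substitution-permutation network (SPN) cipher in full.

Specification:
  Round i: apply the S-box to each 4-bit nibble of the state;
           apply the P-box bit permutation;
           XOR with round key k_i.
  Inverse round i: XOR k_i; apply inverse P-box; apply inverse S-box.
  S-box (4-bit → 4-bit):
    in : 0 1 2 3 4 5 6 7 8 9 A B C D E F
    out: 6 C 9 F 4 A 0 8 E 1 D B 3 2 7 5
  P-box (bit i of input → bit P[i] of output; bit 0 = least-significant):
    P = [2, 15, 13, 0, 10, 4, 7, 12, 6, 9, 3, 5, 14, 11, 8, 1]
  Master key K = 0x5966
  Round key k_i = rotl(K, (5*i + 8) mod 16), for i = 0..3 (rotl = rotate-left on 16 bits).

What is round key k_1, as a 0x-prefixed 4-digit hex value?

K = 0x5966
k_0 = rotl(K, (5*0+8) mod 16) = rotl(K, 8) = 0x6659
k_1 = rotl(K, (5*1+8) mod 16) = rotl(K, 13) = 0xCB2C

0xCB2C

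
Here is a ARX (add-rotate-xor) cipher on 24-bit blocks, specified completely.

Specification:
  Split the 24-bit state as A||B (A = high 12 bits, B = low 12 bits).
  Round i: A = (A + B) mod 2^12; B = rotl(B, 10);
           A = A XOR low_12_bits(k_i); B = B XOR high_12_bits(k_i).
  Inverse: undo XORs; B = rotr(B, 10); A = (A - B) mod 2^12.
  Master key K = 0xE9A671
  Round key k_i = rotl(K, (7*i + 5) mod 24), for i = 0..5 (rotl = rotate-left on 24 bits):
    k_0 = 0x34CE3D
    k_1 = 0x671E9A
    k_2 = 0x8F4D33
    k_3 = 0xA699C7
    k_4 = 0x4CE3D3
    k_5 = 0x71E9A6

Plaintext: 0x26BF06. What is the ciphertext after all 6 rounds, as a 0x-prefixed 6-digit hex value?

0xE3DF88

s_0 = plaintext = 0x26BF06
s_1 = Round(s_0, k_0) = 0xF4C88D
s_2 = Round(s_1, k_1) = 0x943052
s_3 = Round(s_2, k_2) = 0x4A60E0
s_4 = Round(s_3, k_3) = 0xC41A51
s_5 = Round(s_4, k_4) = 0x54125A
s_6 = Round(s_5, k_5) = 0xE3DF88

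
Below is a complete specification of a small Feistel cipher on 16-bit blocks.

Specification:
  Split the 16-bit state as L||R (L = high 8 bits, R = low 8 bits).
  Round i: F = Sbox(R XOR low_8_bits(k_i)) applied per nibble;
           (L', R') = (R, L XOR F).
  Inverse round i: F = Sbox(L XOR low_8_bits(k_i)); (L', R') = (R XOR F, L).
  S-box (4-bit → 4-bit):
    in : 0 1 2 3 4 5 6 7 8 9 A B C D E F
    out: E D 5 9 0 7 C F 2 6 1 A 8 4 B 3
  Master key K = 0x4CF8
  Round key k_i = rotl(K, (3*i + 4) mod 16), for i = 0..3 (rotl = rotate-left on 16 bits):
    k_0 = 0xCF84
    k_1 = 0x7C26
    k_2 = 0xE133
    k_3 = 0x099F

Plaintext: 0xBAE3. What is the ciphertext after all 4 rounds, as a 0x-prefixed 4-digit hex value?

0x63A2

s_0 = plaintext = 0xBAE3
s_1 = Round(s_0, k_0) = 0xE375
s_2 = Round(s_1, k_1) = 0x759A
s_3 = Round(s_2, k_2) = 0x9A63
s_4 = Round(s_3, k_3) = 0x63A2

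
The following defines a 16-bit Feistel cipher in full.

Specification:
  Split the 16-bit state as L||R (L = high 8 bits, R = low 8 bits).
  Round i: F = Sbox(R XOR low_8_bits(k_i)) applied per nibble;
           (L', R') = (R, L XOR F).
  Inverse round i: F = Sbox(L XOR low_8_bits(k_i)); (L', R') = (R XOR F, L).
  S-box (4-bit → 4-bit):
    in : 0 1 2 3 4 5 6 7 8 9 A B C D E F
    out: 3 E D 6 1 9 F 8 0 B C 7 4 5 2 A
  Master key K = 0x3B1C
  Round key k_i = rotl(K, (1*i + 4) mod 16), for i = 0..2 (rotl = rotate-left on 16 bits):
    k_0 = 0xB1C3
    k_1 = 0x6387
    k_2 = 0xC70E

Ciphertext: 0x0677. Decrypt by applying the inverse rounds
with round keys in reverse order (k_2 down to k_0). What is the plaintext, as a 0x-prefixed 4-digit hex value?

s_0 = ciphertext = 0x0677
s_1 = InvRound(s_0, k_2) = 0x4706
s_2 = InvRound(s_1, k_1) = 0x4547
s_3 = InvRound(s_2, k_0) = 0x4845

0x4845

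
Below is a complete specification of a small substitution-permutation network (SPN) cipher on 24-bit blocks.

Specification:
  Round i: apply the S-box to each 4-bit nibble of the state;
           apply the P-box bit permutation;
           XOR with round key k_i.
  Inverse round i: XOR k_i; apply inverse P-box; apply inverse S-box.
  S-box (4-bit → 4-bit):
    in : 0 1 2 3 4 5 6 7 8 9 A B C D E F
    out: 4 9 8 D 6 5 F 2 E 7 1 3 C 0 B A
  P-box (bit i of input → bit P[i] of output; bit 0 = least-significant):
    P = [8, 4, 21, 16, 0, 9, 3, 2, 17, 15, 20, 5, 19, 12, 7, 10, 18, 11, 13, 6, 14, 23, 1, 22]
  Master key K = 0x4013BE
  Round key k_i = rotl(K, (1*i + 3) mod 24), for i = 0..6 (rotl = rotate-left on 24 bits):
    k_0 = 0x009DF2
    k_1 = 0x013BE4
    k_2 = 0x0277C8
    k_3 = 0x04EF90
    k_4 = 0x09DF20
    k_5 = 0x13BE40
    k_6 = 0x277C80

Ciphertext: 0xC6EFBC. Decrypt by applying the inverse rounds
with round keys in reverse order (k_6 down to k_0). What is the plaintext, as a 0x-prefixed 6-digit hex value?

s_0 = ciphertext = 0xC6EFBC
s_1 = InvRound(s_0, k_6) = 0xFD7F86
s_2 = InvRound(s_1, k_5) = 0x615B25
s_3 = InvRound(s_2, k_4) = 0x2D1710
s_4 = InvRound(s_3, k_3) = 0xA497DC
s_5 = InvRound(s_4, k_2) = 0xB5DB24
s_6 = InvRound(s_5, k_1) = 0xB304D0
s_7 = InvRound(s_6, k_0) = 0x4776D3

0x4776D3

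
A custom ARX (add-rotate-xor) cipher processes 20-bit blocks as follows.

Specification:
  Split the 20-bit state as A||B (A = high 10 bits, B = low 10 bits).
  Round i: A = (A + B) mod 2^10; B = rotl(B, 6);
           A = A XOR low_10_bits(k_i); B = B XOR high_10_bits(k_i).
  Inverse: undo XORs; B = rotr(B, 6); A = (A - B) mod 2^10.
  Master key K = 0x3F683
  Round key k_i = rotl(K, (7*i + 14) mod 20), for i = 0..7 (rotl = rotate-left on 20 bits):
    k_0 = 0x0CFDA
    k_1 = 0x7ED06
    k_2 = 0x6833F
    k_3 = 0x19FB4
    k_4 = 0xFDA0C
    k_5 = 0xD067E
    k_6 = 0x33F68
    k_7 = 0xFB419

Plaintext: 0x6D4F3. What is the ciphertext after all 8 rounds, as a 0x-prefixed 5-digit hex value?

0x91925

s_0 = plaintext = 0x6D4F3
s_1 = Round(s_0, k_0) = 0x5C8FC
s_2 = Round(s_1, k_1) = 0xDA2F4
s_3 = Round(s_2, k_2) = 0x58C8F
s_4 = Round(s_3, k_3) = 0x91BAF
s_5 = Round(s_4, k_4) = 0xFE40C
s_6 = Round(s_5, k_5) = 0x9EC41
s_7 = Round(s_6, k_6) = 0x7508B
s_8 = Round(s_7, k_7) = 0x91925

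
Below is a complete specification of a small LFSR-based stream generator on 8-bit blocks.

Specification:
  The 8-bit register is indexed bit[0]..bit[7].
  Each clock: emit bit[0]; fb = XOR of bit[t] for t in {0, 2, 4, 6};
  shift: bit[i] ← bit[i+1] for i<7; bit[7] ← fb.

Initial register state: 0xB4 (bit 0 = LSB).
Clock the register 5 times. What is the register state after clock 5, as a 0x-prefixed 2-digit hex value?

0x85

reg_0 = 0xB4
clock 1: out=0, reg = 0x5A
clock 2: out=0, reg = 0x2D
clock 3: out=1, reg = 0x16
clock 4: out=0, reg = 0x0B
clock 5: out=1, reg = 0x85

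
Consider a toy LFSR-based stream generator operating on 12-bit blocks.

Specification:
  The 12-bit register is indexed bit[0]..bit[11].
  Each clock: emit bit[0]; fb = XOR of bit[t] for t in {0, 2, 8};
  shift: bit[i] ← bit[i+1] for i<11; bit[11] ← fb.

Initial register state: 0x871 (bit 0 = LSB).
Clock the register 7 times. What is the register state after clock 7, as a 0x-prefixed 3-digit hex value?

0x6B0

reg_0 = 0x871
clock 1: out=1, reg = 0xC38
clock 2: out=0, reg = 0x61C
clock 3: out=0, reg = 0xB0E
clock 4: out=0, reg = 0x587
clock 5: out=1, reg = 0xAC3
clock 6: out=1, reg = 0xD61
clock 7: out=1, reg = 0x6B0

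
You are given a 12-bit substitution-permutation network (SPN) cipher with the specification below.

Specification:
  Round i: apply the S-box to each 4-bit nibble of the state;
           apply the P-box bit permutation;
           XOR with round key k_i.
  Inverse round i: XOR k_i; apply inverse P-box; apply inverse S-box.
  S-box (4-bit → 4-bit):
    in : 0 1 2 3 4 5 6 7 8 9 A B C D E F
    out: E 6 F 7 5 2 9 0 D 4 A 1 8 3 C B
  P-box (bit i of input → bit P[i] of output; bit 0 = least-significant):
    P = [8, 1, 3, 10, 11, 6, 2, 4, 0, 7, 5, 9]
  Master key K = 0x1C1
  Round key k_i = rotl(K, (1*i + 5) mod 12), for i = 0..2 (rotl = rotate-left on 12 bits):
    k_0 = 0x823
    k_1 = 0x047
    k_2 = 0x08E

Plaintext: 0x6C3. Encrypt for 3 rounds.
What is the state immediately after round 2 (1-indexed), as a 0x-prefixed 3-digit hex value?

s_0 = plaintext = 0x6C3
s_1 = Round(s_0, k_0) = 0xB38
s_2 = Round(s_1, k_1) = 0xD0A
s_3 = Round(s_2, k_2) = 0x459

0xD0A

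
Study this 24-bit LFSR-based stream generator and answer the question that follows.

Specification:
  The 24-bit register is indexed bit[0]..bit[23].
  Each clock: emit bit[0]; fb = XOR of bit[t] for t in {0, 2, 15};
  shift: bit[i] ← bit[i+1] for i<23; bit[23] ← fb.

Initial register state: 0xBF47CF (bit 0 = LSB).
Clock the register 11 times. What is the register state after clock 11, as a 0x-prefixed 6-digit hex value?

0x6857E8

reg_0 = 0xBF47CF
clock 1: out=1, reg = 0x5FA3E7
clock 2: out=1, reg = 0xAFD1F3
clock 3: out=1, reg = 0x57E8F9
clock 4: out=1, reg = 0x2BF47C
clock 5: out=0, reg = 0x15FA3E
clock 6: out=0, reg = 0x0AFD1F
clock 7: out=1, reg = 0x857E8F
clock 8: out=1, reg = 0x42BF47
clock 9: out=1, reg = 0xA15FA3
clock 10: out=1, reg = 0xD0AFD1
clock 11: out=1, reg = 0x6857E8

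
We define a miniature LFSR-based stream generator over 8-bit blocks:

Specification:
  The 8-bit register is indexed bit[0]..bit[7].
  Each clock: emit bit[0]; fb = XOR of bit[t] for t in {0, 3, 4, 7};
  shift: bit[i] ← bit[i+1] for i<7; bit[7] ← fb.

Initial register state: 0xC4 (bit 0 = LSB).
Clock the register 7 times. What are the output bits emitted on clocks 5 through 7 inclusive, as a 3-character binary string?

001

reg_0 = 0xC4
clock 1: out=0, reg = 0xE2
clock 2: out=0, reg = 0xF1
clock 3: out=1, reg = 0xF8
clock 4: out=0, reg = 0xFC
clock 5: out=0, reg = 0xFE
clock 6: out=0, reg = 0xFF
clock 7: out=1, reg = 0x7F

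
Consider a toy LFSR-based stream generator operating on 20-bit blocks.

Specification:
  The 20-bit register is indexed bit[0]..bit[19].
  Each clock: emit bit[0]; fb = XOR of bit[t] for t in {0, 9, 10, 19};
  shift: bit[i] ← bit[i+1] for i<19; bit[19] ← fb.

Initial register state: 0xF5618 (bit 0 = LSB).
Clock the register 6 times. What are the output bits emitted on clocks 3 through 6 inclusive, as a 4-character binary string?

reg_0 = 0xF5618
clock 1: out=0, reg = 0xFAB0C
clock 2: out=0, reg = 0x7D586
clock 3: out=0, reg = 0xBEAC3
clock 4: out=1, reg = 0xDF561
clock 5: out=1, reg = 0xEFAB0
clock 6: out=0, reg = 0x77D58

0110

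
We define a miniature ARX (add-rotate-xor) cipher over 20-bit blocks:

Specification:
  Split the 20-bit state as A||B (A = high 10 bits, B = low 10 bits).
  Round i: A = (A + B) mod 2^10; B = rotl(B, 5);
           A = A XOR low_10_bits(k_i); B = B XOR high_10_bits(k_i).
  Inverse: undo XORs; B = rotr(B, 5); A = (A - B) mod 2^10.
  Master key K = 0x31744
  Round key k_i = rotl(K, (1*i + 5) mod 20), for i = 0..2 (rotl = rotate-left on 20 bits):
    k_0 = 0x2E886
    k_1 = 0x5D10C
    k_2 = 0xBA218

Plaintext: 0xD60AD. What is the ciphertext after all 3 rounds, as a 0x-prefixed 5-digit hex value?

0x5497C

s_0 = plaintext = 0xD60AD
s_1 = Round(s_0, k_0) = 0x20D1F
s_2 = Round(s_1, k_1) = 0x2BA9C
s_3 = Round(s_2, k_2) = 0x5497C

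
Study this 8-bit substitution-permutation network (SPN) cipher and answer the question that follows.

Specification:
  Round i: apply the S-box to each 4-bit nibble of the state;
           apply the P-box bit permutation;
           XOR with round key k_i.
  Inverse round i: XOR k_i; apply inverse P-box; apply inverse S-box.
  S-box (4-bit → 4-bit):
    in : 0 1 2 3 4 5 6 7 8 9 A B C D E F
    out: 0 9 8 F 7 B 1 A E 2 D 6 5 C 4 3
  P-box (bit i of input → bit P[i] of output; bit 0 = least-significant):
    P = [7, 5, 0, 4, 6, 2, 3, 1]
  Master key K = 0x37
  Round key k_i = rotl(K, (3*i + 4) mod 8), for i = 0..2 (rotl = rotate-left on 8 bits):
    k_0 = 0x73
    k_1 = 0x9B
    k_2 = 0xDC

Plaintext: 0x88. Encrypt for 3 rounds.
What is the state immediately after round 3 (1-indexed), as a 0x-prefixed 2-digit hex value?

0x1A

s_0 = plaintext = 0x88
s_1 = Round(s_0, k_0) = 0x4C
s_2 = Round(s_1, k_1) = 0x56
s_3 = Round(s_2, k_2) = 0x1A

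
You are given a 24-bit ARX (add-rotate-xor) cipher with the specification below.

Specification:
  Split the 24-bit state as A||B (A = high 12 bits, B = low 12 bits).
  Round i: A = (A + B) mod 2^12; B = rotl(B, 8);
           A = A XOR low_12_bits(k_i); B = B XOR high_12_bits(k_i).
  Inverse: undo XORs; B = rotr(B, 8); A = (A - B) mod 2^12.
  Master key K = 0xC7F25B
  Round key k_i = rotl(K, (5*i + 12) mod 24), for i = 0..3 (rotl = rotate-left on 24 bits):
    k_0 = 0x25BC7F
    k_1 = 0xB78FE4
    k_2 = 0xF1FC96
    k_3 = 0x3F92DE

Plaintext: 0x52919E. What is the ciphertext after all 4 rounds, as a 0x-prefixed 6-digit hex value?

s_0 = plaintext = 0x52919E
s_1 = Round(s_0, k_0) = 0xAB8C42
s_2 = Round(s_1, k_1) = 0x91E9BC
s_3 = Round(s_2, k_2) = 0xE4C384
s_4 = Round(s_3, k_3) = 0x30E7C1

0x30E7C1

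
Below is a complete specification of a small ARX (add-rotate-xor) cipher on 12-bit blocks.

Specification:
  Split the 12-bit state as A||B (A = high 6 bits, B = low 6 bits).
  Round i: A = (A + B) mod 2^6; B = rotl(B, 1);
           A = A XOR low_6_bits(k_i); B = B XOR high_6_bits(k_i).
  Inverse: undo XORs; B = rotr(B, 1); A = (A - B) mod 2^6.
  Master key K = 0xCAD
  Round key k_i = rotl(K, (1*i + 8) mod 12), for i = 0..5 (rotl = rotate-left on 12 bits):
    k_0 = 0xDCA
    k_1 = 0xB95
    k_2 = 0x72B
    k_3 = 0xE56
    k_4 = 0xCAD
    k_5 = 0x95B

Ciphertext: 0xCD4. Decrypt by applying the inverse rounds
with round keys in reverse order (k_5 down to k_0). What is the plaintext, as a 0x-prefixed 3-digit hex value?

s_0 = ciphertext = 0xCD4
s_1 = InvRound(s_0, k_5) = 0xC38
s_2 = InvRound(s_1, k_4) = 0x605
s_3 = InvRound(s_2, k_3) = 0xC1E
s_4 = InvRound(s_3, k_2) = 0x681
s_5 = InvRound(s_4, k_1) = 0x637
s_6 = InvRound(s_5, k_0) = 0x480

0x480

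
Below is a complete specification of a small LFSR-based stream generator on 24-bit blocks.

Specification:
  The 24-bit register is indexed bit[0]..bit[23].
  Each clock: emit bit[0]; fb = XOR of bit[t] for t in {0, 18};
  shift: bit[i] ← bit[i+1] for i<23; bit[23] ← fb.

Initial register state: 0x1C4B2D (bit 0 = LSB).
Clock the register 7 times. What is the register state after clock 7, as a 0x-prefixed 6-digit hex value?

0x543896

reg_0 = 0x1C4B2D
clock 1: out=1, reg = 0x0E2596
clock 2: out=0, reg = 0x8712CB
clock 3: out=1, reg = 0x438965
clock 4: out=1, reg = 0xA1C4B2
clock 5: out=0, reg = 0x50E259
clock 6: out=1, reg = 0xA8712C
clock 7: out=0, reg = 0x543896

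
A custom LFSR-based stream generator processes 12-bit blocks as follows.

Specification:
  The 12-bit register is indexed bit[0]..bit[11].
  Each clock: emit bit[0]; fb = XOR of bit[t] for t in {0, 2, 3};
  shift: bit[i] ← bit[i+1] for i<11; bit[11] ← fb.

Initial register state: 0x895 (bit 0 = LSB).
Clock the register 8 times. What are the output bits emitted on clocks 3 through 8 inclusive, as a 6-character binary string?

101001

reg_0 = 0x895
clock 1: out=1, reg = 0x44A
clock 2: out=0, reg = 0xA25
clock 3: out=1, reg = 0x512
clock 4: out=0, reg = 0x289
clock 5: out=1, reg = 0x144
clock 6: out=0, reg = 0x8A2
clock 7: out=0, reg = 0x451
clock 8: out=1, reg = 0xA28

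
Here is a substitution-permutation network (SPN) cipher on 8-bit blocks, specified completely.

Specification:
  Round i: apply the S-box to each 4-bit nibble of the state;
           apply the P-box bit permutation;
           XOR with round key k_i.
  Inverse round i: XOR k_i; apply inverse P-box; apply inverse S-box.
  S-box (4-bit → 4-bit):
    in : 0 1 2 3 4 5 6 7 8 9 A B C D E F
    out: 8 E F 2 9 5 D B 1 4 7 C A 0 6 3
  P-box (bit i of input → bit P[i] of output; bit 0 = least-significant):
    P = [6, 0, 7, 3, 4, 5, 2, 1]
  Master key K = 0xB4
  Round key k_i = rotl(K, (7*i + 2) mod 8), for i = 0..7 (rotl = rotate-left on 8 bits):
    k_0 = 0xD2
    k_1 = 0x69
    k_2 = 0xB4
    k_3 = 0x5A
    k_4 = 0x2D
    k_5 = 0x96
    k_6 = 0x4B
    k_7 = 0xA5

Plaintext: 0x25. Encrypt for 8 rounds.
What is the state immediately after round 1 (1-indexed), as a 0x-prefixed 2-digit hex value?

0x24

s_0 = plaintext = 0x25
s_1 = Round(s_0, k_0) = 0x24
s_2 = Round(s_1, k_1) = 0x17
s_3 = Round(s_2, k_2) = 0xDB
s_4 = Round(s_3, k_3) = 0xD2
s_5 = Round(s_4, k_4) = 0xE4
s_6 = Round(s_5, k_5) = 0xFA
s_7 = Round(s_6, k_6) = 0xBA
s_8 = Round(s_7, k_7) = 0x62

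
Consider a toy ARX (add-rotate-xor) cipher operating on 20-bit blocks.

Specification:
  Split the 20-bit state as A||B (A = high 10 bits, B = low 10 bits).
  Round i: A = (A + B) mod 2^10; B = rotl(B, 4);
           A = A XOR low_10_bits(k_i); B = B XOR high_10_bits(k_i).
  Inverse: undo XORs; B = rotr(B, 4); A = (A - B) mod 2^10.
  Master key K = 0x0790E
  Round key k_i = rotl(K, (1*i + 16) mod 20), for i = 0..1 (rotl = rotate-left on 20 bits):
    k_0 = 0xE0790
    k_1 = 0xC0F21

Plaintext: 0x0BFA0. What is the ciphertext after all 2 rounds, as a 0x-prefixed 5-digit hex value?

0xB3FF5

s_0 = plaintext = 0x0BFA0
s_1 = Round(s_0, k_0) = 0x17D8F
s_2 = Round(s_1, k_1) = 0xB3FF5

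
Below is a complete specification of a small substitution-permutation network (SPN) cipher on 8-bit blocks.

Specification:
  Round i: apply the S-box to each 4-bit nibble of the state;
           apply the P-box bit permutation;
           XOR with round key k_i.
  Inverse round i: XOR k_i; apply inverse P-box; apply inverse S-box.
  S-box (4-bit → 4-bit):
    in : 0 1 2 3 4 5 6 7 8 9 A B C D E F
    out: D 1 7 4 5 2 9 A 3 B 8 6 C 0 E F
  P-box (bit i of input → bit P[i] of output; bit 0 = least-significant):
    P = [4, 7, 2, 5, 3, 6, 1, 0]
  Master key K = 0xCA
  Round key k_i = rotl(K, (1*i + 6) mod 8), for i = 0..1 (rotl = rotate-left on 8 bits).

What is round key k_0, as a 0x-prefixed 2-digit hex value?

0xB2

K = 0xCA
k_0 = rotl(K, (1*0+6) mod 8) = rotl(K, 6) = 0xB2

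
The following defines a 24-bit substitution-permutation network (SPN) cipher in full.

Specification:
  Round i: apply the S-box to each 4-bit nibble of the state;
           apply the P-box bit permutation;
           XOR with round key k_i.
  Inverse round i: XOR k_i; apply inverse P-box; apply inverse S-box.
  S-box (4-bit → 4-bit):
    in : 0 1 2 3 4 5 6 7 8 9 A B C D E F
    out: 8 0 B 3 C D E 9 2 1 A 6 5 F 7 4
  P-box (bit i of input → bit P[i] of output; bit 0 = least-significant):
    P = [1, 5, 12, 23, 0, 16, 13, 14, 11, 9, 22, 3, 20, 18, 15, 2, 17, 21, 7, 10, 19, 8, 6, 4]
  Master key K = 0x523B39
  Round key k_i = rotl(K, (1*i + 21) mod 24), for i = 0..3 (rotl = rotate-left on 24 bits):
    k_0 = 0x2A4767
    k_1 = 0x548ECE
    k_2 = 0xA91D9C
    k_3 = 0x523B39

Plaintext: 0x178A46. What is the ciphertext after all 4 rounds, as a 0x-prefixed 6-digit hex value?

s_0 = plaintext = 0x178A46
s_1 = Round(s_0, k_0) = 0xAC314F
s_2 = Round(s_1, k_1) = 0x42FF5E
s_3 = Round(s_2, k_2) = 0xCBE9EF
s_4 = Round(s_3, k_3) = 0x6F83F8

0x6F83F8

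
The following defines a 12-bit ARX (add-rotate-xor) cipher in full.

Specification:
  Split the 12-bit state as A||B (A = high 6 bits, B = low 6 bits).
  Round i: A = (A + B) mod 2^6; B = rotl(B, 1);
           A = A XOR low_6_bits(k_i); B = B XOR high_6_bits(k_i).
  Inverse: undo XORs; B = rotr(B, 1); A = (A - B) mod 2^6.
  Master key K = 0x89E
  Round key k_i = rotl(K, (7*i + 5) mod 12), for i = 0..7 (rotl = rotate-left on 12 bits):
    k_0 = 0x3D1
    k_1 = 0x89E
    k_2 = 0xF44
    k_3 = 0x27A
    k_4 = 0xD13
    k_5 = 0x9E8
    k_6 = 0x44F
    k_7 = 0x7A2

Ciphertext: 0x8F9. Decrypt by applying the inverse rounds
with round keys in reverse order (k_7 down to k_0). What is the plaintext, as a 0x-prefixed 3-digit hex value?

0x11B

s_0 = ciphertext = 0x8F9
s_1 = InvRound(s_0, k_7) = 0x3B3
s_2 = InvRound(s_1, k_6) = 0xC11
s_3 = InvRound(s_2, k_5) = 0xF5B
s_4 = InvRound(s_3, k_4) = 0xDF7
s_5 = InvRound(s_4, k_3) = 0xB9F
s_6 = InvRound(s_5, k_2) = 0x651
s_7 = InvRound(s_6, k_1) = 0x3B9
s_8 = InvRound(s_7, k_0) = 0x11B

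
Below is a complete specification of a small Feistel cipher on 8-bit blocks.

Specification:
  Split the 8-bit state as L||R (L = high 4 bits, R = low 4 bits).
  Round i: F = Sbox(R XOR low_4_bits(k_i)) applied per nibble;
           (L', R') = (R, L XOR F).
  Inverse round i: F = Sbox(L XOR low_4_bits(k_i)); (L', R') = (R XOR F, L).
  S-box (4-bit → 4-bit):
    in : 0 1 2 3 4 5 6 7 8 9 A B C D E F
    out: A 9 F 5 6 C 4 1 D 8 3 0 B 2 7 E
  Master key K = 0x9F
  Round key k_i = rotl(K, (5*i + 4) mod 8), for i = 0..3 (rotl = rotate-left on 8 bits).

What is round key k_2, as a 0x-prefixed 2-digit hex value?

K = 0x9F
k_0 = rotl(K, (5*0+4) mod 8) = rotl(K, 4) = 0xF9
k_1 = rotl(K, (5*1+4) mod 8) = rotl(K, 1) = 0x3F
k_2 = rotl(K, (5*2+4) mod 8) = rotl(K, 6) = 0xE7

0xE7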